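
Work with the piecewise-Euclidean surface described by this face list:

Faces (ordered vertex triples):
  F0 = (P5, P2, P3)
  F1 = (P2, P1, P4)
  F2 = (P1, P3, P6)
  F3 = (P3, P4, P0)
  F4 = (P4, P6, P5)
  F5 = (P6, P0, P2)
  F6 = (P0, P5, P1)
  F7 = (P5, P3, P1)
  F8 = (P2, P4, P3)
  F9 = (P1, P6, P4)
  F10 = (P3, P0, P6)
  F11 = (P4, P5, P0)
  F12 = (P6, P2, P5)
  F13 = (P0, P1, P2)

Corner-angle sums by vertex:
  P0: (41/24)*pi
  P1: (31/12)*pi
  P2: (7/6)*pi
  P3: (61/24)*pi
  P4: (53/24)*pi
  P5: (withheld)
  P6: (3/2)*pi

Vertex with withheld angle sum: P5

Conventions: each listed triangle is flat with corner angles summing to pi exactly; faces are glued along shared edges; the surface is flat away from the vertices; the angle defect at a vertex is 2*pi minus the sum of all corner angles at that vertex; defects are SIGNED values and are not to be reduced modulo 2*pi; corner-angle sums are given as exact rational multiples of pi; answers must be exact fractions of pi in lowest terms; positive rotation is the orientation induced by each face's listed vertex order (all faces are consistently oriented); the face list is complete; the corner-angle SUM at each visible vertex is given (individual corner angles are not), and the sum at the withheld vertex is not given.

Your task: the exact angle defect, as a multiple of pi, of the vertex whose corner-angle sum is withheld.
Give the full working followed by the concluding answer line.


V = 7, E = 21, F = 14; chi = V - E + F = 0
Gauss-Bonnet: total defect = 2*pi*chi = 0; visible defects sum to (7/24)*pi

Answer: defect(P5) = (-7/24)*pi


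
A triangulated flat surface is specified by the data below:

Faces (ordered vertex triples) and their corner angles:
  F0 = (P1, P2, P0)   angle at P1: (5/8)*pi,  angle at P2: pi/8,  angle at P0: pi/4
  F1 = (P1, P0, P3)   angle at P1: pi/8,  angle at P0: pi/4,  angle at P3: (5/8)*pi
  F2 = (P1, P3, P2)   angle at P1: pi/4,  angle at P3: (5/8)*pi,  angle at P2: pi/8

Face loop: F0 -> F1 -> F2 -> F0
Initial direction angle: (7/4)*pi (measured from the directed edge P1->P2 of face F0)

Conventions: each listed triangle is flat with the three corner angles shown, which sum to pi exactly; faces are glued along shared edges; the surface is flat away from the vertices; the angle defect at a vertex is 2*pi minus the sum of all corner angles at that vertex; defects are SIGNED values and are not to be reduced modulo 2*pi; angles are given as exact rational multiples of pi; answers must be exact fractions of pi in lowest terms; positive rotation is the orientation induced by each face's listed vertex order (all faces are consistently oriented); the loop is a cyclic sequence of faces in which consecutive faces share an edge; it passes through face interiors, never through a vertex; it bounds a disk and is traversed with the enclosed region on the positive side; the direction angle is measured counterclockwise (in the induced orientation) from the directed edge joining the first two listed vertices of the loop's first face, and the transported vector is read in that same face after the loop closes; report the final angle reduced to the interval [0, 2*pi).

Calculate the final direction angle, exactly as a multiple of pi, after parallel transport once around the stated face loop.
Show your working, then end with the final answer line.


enclosed vertex P1: corner angles sum to pi, defect = 2*pi - pi = pi
final direction = starting direction + enclosed defect total, reduced mod 2*pi (induced orientation)
final angle = (7/4)*pi + pi = (3/4)*pi (mod 2*pi)

Answer: final direction angle = (3/4)*pi


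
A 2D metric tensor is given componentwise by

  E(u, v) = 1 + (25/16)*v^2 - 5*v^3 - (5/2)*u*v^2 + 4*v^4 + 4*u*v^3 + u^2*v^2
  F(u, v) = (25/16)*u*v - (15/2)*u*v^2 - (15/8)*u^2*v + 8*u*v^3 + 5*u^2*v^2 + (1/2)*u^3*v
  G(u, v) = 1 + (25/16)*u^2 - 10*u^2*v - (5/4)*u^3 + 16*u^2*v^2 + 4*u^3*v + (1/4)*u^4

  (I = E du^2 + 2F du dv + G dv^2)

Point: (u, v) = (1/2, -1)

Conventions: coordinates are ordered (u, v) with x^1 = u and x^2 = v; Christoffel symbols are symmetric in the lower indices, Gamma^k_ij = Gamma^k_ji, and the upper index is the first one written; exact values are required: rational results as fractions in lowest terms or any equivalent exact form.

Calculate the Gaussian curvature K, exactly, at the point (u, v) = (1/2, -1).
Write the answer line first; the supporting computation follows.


Answer: K = -2096/18723

E = 137/16, F = -55/8, G = 29/4, EG - F^2 = 237/16 at the point
E_u = -11/2, E_v = -209/8, F_u = -169/16, F_v = 139/8, G_u = 95/4, G_v = -10
E_vv = 537/8, F_uv = 465/16, G_uu = 321/8
Evaluate Brioschi's two determinant matrices M1, M2 and divide by (EG - F^2)^2.
M1 = [[-E_vv/2 + F_uv - G_uu/2, E_u/2, F_u - E_v/2], [F_v - G_u/2, E, F], [G_v/2, F, G]] = [[-393/16, -11/4, 5/2], [11/2, 137/16, -55/8], [-5, -55/8, 29/4]]; det M1 = -86069/256
M2 = [[0, E_v/2, G_u/2], [E_v/2, E, F], [G_u/2, F, G]] = [[0, -209/16, 95/8], [-209/16, 137/16, -55/8], [95/8, -55/8, 29/4]]; det M2 = -79781/256
det M1 - det M2 = -393/16; K = -393/16 / (237/16)^2 = -2096/18723


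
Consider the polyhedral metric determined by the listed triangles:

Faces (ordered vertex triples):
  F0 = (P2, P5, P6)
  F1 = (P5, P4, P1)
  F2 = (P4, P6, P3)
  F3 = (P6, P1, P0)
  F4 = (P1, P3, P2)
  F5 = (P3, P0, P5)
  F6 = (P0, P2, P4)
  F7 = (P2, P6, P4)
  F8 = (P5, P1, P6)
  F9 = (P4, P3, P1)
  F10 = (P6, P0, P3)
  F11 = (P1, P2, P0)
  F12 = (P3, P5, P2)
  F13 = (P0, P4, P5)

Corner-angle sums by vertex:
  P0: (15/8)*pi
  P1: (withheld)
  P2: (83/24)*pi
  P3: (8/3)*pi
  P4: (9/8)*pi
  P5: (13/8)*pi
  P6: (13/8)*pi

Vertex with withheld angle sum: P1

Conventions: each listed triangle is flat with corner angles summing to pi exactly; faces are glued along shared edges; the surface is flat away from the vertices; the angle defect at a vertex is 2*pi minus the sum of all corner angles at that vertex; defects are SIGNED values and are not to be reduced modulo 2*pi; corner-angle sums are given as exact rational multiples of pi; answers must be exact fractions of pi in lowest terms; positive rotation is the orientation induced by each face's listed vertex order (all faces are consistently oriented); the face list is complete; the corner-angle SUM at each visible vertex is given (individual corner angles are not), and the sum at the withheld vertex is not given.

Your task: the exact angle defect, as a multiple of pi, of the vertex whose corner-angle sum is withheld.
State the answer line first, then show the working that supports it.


Answer: defect(P1) = (3/8)*pi

V = 7, E = 21, F = 14; chi = V - E + F = 0
Gauss-Bonnet: total defect = 2*pi*chi = 0; visible defects sum to (-3/8)*pi


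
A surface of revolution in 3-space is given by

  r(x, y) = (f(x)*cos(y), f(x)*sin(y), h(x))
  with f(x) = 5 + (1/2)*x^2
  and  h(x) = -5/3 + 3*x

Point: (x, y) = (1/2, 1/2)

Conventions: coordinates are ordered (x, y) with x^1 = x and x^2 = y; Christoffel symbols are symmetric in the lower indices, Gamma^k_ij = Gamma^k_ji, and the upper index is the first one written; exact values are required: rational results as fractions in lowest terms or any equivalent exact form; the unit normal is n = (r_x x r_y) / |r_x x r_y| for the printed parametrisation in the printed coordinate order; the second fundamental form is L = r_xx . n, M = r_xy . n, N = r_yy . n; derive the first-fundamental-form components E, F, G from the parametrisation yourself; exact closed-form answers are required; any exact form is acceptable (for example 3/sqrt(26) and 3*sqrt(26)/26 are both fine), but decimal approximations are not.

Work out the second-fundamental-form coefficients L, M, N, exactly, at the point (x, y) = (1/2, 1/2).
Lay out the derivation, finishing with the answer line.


f = 41/8, f' = 1/2, f'' = 1, h' = 3, h'' = 0
E = 37/4, F = 0, G = 1681/64; answer radicand W^2 = 37/4
unnormalised second-form numerators: l = -3, m = 0, n = 123/8; L = l/sqrt(37/4), and similarly M = m/sqrt(W^2), N = n/sqrt(W^2)

Answer: L = -6*sqrt(37)/37, M = 0, N = 123*sqrt(37)/148


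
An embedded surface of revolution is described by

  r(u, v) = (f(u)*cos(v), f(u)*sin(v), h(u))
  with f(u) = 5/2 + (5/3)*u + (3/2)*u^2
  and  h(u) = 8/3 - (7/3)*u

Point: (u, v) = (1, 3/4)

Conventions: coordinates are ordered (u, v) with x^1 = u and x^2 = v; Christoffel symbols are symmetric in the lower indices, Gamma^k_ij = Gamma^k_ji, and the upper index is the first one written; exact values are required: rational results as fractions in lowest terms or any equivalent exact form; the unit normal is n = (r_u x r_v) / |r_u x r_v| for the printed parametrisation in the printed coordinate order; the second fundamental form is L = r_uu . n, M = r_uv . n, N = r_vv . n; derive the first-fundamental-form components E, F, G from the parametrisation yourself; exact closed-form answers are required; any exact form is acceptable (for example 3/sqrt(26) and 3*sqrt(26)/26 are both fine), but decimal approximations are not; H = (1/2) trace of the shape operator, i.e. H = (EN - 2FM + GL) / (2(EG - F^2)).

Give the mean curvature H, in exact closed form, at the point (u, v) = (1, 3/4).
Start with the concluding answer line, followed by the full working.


Answer: H = -138*sqrt(5)/20825

f = 17/3, f' = 14/3, f'' = 3, h' = -7/3, h'' = 0
E = 245/9, F = 0, G = 289/9; answer radicand W^2 = 245/9
unnormalised second-form numerators: l = 7, m = 0, n = -119/9; L = l/sqrt(245/9), and similarly M = m/sqrt(W^2), N = n/sqrt(W^2)
H = (E*n - 2*F*m + G*l) / (2*(EG - F^2)*sqrt(W^2)); E*n - 2*F*m + G*l = -10948/81, EG - F^2 = 70805/81, so H = (-46/595)/sqrt(245/9)


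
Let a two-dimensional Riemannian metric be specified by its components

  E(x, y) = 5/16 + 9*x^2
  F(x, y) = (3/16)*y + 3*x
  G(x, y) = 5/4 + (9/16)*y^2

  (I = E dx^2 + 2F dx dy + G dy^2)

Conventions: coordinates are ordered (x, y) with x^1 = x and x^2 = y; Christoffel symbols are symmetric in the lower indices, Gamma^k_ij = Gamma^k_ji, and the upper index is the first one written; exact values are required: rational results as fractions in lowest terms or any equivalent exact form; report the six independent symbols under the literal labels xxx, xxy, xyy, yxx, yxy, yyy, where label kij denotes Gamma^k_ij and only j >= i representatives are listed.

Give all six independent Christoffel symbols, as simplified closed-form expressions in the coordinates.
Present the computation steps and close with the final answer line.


E = 5/16 + 9*x^2; F = (3/16)*y + 3*x; G = 5/4 + (9/16)*y^2
Gamma^k_ij = (1/2) g^{kl} (d_i g_jl + d_j g_il - d_l g_ij), with g^inv = (1/(EG-F^2)) [[G, -F], [-F, E]]
first partials: E_x = 18*x, E_y = 0, F_x = 3, F_y = 3/16, G_x = 0, G_y = (9/8)*y
D = EG - F^2 = 25/64 + (9/64)*y^2 - (9/8)*x*y + (9/4)*x^2 + (81/16)*x^2*y^2
expanded: Gamma^x_xx = (G E_x - 2F F_x + F E_y)/(2D), Gamma^x_xy = (G E_y - F G_x)/(2D), Gamma^x_yy = (2G F_y - G G_x - F G_y)/(2D), Gamma^y_xx = (2E F_x - E E_y - F E_x)/(2D), Gamma^y_xy = (E G_x - F E_y)/(2D), Gamma^y_yy = (E G_y - 2F F_y + F G_x)/(2D); substitute and cancel common factors

Answer: Gamma_xxx = (324*x*y^2 + 144*x - 36*y)/(324*x^2*y^2 + 144*x^2 - 72*x*y + 9*y^2 + 25), Gamma_xxy = 0, Gamma_xyy = (-108*x*y + 15)/(324*x^2*y^2 + 144*x^2 - 72*x*y + 9*y^2 + 25), Gamma_yxx = (-108*x*y + 60)/(324*x^2*y^2 + 144*x^2 - 72*x*y + 9*y^2 + 25), Gamma_yxy = 0, Gamma_yyy = (324*x^2*y - 36*x + 9*y)/(324*x^2*y^2 + 144*x^2 - 72*x*y + 9*y^2 + 25)


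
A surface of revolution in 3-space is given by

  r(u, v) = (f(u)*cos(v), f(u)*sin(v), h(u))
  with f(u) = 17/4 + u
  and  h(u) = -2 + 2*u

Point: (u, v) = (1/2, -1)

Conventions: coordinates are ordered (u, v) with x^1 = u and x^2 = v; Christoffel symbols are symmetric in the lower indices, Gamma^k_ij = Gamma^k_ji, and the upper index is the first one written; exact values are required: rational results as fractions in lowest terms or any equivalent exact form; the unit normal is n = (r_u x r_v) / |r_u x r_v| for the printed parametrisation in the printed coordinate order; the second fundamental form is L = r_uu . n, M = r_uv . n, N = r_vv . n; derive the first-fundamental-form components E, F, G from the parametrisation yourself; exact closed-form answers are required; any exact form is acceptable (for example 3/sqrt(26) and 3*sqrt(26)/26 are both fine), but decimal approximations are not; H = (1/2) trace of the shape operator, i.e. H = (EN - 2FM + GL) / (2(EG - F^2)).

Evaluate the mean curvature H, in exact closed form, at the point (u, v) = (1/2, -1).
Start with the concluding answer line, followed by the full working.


Answer: H = 4*sqrt(5)/95

f = 19/4, f' = 1, f'' = 0, h' = 2, h'' = 0
E = 5, F = 0, G = 361/16; answer radicand W^2 = 5
unnormalised second-form numerators: l = 0, m = 0, n = 19/2; L = l/sqrt(5), and similarly M = m/sqrt(W^2), N = n/sqrt(W^2)
H = (E*n - 2*F*m + G*l) / (2*(EG - F^2)*sqrt(W^2)); E*n - 2*F*m + G*l = 95/2, EG - F^2 = 1805/16, so H = (4/19)/sqrt(5)


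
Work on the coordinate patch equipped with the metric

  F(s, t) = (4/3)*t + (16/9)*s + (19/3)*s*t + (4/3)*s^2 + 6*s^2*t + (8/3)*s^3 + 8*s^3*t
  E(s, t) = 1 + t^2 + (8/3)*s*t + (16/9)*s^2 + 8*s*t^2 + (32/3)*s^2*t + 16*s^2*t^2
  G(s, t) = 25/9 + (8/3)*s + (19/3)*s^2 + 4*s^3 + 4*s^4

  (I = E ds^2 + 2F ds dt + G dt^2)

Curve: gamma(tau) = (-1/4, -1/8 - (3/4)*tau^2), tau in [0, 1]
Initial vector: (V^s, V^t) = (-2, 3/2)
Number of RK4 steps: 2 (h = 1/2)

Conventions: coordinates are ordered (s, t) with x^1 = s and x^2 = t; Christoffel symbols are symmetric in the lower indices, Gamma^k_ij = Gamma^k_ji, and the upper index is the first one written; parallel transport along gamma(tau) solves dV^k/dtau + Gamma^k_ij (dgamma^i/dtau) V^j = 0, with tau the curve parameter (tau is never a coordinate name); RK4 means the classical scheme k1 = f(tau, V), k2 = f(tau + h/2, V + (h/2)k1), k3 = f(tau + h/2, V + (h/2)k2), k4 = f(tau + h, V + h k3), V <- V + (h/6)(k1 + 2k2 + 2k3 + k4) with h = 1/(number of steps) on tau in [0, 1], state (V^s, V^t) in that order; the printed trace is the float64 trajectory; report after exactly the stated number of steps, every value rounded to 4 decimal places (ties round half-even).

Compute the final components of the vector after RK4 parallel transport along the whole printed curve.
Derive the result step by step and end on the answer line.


gamma'(tau) = (0, -(3/2)*tau); f(tau, V)^k = -Gamma^k_ij(gamma(tau)) gamma'^i(tau) V^j; h = 1/2; intermediate values shown to 6 dp
curve data and Christoffel symbols at the stage parameters:
  tau = 0.000000: gamma = (-0.250000, -0.125000), gamma' = (0.000000, 0.000000); Gamma_sss = -0.108035, Gamma_sst = 0.000000, Gamma_stt = 0.000000, Gamma_tss = 0.391627, Gamma_tst = 0.000000, Gamma_ttt = 0.000000
  tau = 0.250000: gamma = (-0.250000, -0.171875), gamma' = (0.000000, -0.375000); Gamma_sss = -0.083727, Gamma_sst = 0.000000, Gamma_stt = 0.000000, Gamma_tss = 0.303511, Gamma_tst = 0.000000, Gamma_ttt = 0.000000
  tau = 0.500000: gamma = (-0.250000, -0.312500), gamma' = (0.000000, -0.750000); Gamma_sss = -0.010804, Gamma_sst = 0.000000, Gamma_stt = 0.000000, Gamma_tss = 0.039163, Gamma_tst = 0.000000, Gamma_ttt = 0.000000
  tau = 0.750000: gamma = (-0.250000, -0.546875), gamma' = (0.000000, -1.125000); Gamma_sss = 0.110736, Gamma_sst = 0.000000, Gamma_stt = 0.000000, Gamma_tss = -0.401418, Gamma_tst = 0.000000, Gamma_ttt = 0.000000
  tau = 1.000000: gamma = (-0.250000, -0.875000), gamma' = (0.000000, -1.500000); Gamma_sss = 0.280891, Gamma_sst = 0.000000, Gamma_stt = 0.000000, Gamma_tss = -1.018231, Gamma_tst = 0.000000, Gamma_ttt = 0.000000
step 0: V^s = -2.0000, V^t = 1.5000
step 1: k1 = (0.000000, 0.000000), k2 = (0.000000, 0.000000), k3 = (0.000000, 0.000000), k4 = (0.000000, 0.000000); V <- V + (h/6)(k1 + 2k2 + 2k3 + k4): V^s = -2.0000, V^t = 1.5000
step 2: k1 = (0.000000, 0.000000), k2 = (0.000000, 0.000000), k3 = (0.000000, 0.000000), k4 = (0.000000, 0.000000); V <- V + (h/6)(k1 + 2k2 + 2k3 + k4): V^s = -2.0000, V^t = 1.5000

Answer: V^s = -2.0000, V^t = 1.5000


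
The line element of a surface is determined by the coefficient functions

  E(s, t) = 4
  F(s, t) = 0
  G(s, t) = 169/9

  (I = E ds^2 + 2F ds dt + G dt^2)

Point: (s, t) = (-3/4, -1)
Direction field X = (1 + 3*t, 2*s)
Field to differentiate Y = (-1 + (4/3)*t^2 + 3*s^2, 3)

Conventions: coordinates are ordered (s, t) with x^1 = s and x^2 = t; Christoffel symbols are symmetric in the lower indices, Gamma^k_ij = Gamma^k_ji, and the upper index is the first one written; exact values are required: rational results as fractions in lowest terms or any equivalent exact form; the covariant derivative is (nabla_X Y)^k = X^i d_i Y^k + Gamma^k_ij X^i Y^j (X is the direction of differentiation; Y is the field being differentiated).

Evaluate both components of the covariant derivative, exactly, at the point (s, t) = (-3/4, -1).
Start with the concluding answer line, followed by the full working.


Answer: (nabla_X Y)^s = 13, (nabla_X Y)^t = 0

E = 4, F = 0, G = 169/9 at the point
E_s = 0, E_t = 0, F_s = 0, F_t = 0, G_s = 0, G_t = 0
EG - F^2 = 676/9;  g^inv = (9/676) * [[169/9, 0], [0, 4]]
first-kind symbols [ij,l] = (1/2)(d_i g_jl + d_j g_il - d_l g_ij): [ss,s] = E_s/2 = 0, [ss,t] = F_s - E_t/2 = 0, [st,s] = E_t/2 = 0, [st,t] = G_s/2 = 0, [tt,s] = F_t - G_s/2 = 0, [tt,t] = G_t/2 = 0
Gamma^s_ij = (G*[ij,s] - F*[ij,t])/(EG - F^2), Gamma^t_ij = (E*[ij,t] - F*[ij,s])/(EG - F^2)
Gamma_sss = 0, Gamma_sst = 0, Gamma_stt = 0, Gamma_tss = 0, Gamma_tst = 0, Gamma_ttt = 0
X = (-2, -3/2), Y = (97/48, 3) at the point


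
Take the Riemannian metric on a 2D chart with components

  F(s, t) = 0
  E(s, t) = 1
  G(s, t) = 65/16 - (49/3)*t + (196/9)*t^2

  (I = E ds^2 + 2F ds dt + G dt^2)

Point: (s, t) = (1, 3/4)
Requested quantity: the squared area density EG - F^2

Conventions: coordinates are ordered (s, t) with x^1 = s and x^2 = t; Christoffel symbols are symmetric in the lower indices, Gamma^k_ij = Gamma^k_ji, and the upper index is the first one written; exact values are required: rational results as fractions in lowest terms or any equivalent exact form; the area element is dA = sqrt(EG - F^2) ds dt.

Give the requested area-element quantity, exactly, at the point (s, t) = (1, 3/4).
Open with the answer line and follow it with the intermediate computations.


Answer: EG - F^2 = 65/16

E = 1, F = 0, G = 65/16; EG - F^2 = 65/16


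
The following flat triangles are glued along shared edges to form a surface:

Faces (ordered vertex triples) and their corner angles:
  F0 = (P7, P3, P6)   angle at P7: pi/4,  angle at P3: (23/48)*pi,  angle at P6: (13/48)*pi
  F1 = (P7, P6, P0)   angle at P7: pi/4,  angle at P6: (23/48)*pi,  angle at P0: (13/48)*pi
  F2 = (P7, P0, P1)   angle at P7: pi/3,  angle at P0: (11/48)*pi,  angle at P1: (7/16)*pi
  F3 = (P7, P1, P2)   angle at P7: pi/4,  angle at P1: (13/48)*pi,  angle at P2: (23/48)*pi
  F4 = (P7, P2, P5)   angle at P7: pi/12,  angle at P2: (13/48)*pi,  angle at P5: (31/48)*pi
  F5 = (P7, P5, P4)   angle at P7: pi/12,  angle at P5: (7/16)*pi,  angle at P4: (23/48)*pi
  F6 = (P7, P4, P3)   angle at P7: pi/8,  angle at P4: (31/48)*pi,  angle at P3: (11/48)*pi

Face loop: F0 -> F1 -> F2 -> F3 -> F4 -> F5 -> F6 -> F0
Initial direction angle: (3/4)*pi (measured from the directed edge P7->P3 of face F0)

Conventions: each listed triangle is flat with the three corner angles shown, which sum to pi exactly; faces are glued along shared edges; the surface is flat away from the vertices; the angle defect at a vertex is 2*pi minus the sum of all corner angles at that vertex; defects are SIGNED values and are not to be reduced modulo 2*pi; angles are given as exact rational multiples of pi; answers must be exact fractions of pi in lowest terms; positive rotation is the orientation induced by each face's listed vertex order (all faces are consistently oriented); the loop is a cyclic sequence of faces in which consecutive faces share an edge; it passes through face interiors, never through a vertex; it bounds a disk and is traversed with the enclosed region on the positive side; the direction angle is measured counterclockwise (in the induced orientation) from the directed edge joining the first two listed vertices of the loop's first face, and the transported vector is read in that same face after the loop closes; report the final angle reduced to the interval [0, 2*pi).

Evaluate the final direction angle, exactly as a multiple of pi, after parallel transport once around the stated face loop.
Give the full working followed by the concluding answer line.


enclosed vertex P7: corner angles sum to (11/8)*pi, defect = 2*pi - (11/8)*pi = (5/8)*pi
adding the enclosed defects to the starting angle (mod 2*pi, induced orientation) gives the holonomy
final angle = (3/4)*pi + (5/8)*pi = (11/8)*pi (mod 2*pi)

Answer: final direction angle = (11/8)*pi


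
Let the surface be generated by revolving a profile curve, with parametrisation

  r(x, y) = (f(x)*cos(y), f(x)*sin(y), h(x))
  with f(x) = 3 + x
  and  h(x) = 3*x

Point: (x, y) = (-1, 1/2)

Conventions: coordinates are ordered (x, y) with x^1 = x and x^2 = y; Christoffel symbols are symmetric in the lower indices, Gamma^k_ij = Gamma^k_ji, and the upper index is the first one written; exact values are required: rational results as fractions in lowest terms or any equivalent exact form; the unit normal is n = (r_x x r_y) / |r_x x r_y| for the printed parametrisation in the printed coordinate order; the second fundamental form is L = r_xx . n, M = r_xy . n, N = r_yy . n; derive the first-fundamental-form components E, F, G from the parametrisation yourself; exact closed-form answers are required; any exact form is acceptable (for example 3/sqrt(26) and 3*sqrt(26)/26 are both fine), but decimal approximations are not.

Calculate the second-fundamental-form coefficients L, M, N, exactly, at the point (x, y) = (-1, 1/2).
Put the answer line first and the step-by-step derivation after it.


Answer: L = 0, M = 0, N = 3*sqrt(10)/5

f = 2, f' = 1, f'' = 0, h' = 3, h'' = 0
E = 10, F = 0, G = 4; answer radicand W^2 = 10
unnormalised second-form numerators: l = 0, m = 0, n = 6; L = l/sqrt(10), and similarly M = m/sqrt(W^2), N = n/sqrt(W^2)


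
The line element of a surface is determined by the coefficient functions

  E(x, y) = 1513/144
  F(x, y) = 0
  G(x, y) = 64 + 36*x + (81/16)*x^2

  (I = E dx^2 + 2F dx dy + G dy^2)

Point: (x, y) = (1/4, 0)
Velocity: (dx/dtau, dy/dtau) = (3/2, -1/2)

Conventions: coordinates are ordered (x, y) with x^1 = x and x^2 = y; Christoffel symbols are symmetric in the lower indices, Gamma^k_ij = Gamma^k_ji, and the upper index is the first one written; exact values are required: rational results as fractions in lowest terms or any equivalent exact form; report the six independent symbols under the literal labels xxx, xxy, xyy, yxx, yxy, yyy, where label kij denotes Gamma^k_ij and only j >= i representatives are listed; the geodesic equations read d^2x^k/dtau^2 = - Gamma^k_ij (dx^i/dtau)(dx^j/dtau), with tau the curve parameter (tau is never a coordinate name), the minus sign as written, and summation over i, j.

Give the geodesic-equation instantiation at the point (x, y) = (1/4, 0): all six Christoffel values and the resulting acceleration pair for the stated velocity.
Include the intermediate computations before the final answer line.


E = 1513/144, F = 0, G = 18769/256 at the point
E_x = 0, E_y = 0, F_x = 0, F_y = 0, G_x = 1233/32, G_y = 0
EG - F^2 = 28397497/36864;  g^inv = (36864/28397497) * [[18769/256, 0], [0, 1513/144]]
first-kind symbols [ij,l] = (1/2)(d_i g_jl + d_j g_il - d_l g_ij): [xx,x] = E_x/2 = 0, [xx,y] = F_x - E_y/2 = 0, [xy,x] = E_y/2 = 0, [xy,y] = G_x/2 = 1233/64, [yy,x] = F_y - G_x/2 = -1233/64, [yy,y] = G_y/2 = 0
Gamma^x_ij = (G*[ij,x] - F*[ij,y])/(EG - F^2), Gamma^y_ij = (E*[ij,y] - F*[ij,x])/(EG - F^2)
Gamma_xxx = 0, Gamma_xxy = 0, Gamma_xyy = -11097/6052, Gamma_yxx = 0, Gamma_yxy = 36/137, Gamma_yyy = 0
d^2x/dtau^2 = -(Gamma_xxx*(3/2)^2 + 2*Gamma_xxy*(3/2)*(-1/2) + Gamma_xyy*(-1/2)^2) = 11097/24208
d^2y/dtau^2 = -(Gamma_yxx*(3/2)^2 + 2*Gamma_yxy*(3/2)*(-1/2) + Gamma_yyy*(-1/2)^2) = 54/137

Answer: Gamma_xxx = 0, Gamma_xxy = 0, Gamma_xyy = -11097/6052, Gamma_yxx = 0, Gamma_yxy = 36/137, Gamma_yyy = 0; accelerations (d^2x/dtau^2, d^2y/dtau^2) = (11097/24208, 54/137)


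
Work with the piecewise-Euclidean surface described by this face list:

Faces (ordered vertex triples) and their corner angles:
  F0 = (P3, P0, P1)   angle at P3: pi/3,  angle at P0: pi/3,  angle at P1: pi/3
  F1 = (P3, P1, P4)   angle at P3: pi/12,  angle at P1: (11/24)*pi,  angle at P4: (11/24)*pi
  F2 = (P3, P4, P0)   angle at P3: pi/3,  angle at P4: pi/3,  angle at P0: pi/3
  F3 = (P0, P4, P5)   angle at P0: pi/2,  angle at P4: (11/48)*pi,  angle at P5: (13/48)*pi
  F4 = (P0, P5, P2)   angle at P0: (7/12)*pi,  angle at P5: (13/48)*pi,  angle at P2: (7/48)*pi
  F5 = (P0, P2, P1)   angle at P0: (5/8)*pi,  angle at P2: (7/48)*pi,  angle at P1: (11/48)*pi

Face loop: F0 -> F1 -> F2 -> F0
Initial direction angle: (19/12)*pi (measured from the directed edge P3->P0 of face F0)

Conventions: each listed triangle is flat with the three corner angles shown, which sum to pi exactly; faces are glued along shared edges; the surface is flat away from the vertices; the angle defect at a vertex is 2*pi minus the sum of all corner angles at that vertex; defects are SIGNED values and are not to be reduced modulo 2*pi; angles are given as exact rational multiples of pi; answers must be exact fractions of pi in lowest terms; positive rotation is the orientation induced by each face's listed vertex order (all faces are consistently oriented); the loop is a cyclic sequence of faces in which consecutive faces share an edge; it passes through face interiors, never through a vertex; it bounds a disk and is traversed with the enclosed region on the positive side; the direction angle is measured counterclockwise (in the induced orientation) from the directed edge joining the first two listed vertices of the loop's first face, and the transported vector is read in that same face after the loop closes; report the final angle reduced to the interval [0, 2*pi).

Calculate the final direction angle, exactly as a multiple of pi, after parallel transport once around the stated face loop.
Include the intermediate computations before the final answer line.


enclosed vertex P3: corner angles sum to (3/4)*pi, defect = 2*pi - (3/4)*pi = (5/4)*pi
adding the enclosed defects to the starting angle (mod 2*pi, induced orientation) gives the holonomy
final angle = (19/12)*pi + (5/4)*pi = (5/6)*pi (mod 2*pi)

Answer: final direction angle = (5/6)*pi


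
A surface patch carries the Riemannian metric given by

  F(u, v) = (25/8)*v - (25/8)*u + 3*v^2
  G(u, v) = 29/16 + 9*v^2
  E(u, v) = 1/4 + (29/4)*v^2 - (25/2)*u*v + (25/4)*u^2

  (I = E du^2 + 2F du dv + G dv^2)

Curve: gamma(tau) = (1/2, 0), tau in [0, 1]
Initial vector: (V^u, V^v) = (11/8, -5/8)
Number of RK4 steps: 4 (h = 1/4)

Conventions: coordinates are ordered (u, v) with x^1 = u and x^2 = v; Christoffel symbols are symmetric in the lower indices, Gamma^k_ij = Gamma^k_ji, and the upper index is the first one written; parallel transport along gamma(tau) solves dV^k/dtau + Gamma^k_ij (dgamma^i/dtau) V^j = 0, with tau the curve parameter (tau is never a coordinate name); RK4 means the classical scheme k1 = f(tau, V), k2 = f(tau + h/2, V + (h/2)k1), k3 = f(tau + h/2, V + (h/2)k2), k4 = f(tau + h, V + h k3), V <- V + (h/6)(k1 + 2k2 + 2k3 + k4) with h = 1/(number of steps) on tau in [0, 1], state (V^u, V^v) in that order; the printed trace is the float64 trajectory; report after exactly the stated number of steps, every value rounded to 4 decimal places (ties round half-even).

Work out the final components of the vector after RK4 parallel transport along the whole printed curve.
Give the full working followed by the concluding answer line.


gamma'(tau) = (0, 0); f(tau, V)^k = -Gamma^k_ij(gamma(tau)) gamma'^i(tau) V^j; h = 1/4; intermediate values shown to 6 dp
curve data and Christoffel symbols at the stage parameters:
  tau = 0.000000: gamma = (0.500000, 0.000000), gamma' = (0.000000, 0.000000); Gamma_uuu = 6.712963, Gamma_uuv = -6.712963, Gamma_uvv = 6.712963, Gamma_vuu = 5.787037, Gamma_vuv = -5.787037, Gamma_vvv = 5.787037
  tau = 0.125000: gamma = (0.500000, 0.000000), gamma' = (0.000000, 0.000000); Gamma_uuu = 6.712963, Gamma_uuv = -6.712963, Gamma_uvv = 6.712963, Gamma_vuu = 5.787037, Gamma_vuv = -5.787037, Gamma_vvv = 5.787037
  tau = 0.250000: gamma = (0.500000, 0.000000), gamma' = (0.000000, 0.000000); Gamma_uuu = 6.712963, Gamma_uuv = -6.712963, Gamma_uvv = 6.712963, Gamma_vuu = 5.787037, Gamma_vuv = -5.787037, Gamma_vvv = 5.787037
  tau = 0.375000: gamma = (0.500000, 0.000000), gamma' = (0.000000, 0.000000); Gamma_uuu = 6.712963, Gamma_uuv = -6.712963, Gamma_uvv = 6.712963, Gamma_vuu = 5.787037, Gamma_vuv = -5.787037, Gamma_vvv = 5.787037
  tau = 0.500000: gamma = (0.500000, 0.000000), gamma' = (0.000000, 0.000000); Gamma_uuu = 6.712963, Gamma_uuv = -6.712963, Gamma_uvv = 6.712963, Gamma_vuu = 5.787037, Gamma_vuv = -5.787037, Gamma_vvv = 5.787037
  tau = 0.625000: gamma = (0.500000, 0.000000), gamma' = (0.000000, 0.000000); Gamma_uuu = 6.712963, Gamma_uuv = -6.712963, Gamma_uvv = 6.712963, Gamma_vuu = 5.787037, Gamma_vuv = -5.787037, Gamma_vvv = 5.787037
  tau = 0.750000: gamma = (0.500000, 0.000000), gamma' = (0.000000, 0.000000); Gamma_uuu = 6.712963, Gamma_uuv = -6.712963, Gamma_uvv = 6.712963, Gamma_vuu = 5.787037, Gamma_vuv = -5.787037, Gamma_vvv = 5.787037
  tau = 0.875000: gamma = (0.500000, 0.000000), gamma' = (0.000000, 0.000000); Gamma_uuu = 6.712963, Gamma_uuv = -6.712963, Gamma_uvv = 6.712963, Gamma_vuu = 5.787037, Gamma_vuv = -5.787037, Gamma_vvv = 5.787037
  tau = 1.000000: gamma = (0.500000, 0.000000), gamma' = (0.000000, 0.000000); Gamma_uuu = 6.712963, Gamma_uuv = -6.712963, Gamma_uvv = 6.712963, Gamma_vuu = 5.787037, Gamma_vuv = -5.787037, Gamma_vvv = 5.787037
step 0: V^u = 1.3750, V^v = -0.6250
step 1: k1 = (0.000000, 0.000000), k2 = (0.000000, 0.000000), k3 = (0.000000, 0.000000), k4 = (0.000000, 0.000000); V <- V + (h/6)(k1 + 2k2 + 2k3 + k4): V^u = 1.3750, V^v = -0.6250
step 2: k1 = (0.000000, 0.000000), k2 = (0.000000, 0.000000), k3 = (0.000000, 0.000000), k4 = (0.000000, 0.000000); V <- V + (h/6)(k1 + 2k2 + 2k3 + k4): V^u = 1.3750, V^v = -0.6250
step 3: k1 = (0.000000, 0.000000), k2 = (0.000000, 0.000000), k3 = (0.000000, 0.000000), k4 = (0.000000, 0.000000); V <- V + (h/6)(k1 + 2k2 + 2k3 + k4): V^u = 1.3750, V^v = -0.6250
step 4: k1 = (0.000000, 0.000000), k2 = (0.000000, 0.000000), k3 = (0.000000, 0.000000), k4 = (0.000000, 0.000000); V <- V + (h/6)(k1 + 2k2 + 2k3 + k4): V^u = 1.3750, V^v = -0.6250

Answer: V^u = 1.3750, V^v = -0.6250


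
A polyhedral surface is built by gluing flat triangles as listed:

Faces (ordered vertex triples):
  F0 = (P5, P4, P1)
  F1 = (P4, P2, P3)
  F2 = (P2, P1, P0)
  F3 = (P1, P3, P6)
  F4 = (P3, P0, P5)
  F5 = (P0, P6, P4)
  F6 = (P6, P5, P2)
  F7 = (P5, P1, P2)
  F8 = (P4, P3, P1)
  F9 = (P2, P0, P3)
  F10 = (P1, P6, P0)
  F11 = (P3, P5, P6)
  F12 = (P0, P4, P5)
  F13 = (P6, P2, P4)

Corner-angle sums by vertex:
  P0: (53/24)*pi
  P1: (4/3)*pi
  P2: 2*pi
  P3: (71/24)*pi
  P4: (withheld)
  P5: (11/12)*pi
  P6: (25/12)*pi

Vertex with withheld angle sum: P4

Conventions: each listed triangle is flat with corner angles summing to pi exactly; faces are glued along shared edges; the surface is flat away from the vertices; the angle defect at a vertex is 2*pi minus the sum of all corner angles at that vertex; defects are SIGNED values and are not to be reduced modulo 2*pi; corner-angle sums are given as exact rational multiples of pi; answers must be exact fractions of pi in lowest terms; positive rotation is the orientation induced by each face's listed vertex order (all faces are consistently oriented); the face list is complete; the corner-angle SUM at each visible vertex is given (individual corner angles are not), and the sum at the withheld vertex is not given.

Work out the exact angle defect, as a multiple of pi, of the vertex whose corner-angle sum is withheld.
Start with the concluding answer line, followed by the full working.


Answer: defect(P4) = -pi/2

V = 7, E = 21, F = 14; chi = V - E + F = 0
Gauss-Bonnet: total defect = 2*pi*chi = 0; visible defects sum to pi/2


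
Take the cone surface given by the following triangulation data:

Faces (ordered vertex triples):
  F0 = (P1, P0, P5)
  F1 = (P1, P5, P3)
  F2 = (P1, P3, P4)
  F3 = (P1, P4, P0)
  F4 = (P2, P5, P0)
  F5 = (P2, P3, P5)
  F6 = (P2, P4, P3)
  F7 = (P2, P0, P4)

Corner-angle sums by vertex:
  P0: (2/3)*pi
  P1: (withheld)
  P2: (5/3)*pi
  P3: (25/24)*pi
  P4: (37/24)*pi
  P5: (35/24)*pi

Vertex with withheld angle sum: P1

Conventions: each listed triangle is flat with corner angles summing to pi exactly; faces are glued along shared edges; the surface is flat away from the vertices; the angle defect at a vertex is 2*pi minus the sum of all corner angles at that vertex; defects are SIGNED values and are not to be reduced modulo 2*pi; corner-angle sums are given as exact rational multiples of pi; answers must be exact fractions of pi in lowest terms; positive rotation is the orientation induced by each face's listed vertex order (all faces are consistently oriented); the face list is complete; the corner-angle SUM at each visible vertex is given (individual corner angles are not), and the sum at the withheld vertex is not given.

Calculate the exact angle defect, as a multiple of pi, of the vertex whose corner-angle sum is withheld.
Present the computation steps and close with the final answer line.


V = 6, E = 12, F = 8; chi = V - E + F = 2
Gauss-Bonnet: total defect = 2*pi*chi = 4*pi; visible defects sum to (29/8)*pi

Answer: defect(P1) = (3/8)*pi


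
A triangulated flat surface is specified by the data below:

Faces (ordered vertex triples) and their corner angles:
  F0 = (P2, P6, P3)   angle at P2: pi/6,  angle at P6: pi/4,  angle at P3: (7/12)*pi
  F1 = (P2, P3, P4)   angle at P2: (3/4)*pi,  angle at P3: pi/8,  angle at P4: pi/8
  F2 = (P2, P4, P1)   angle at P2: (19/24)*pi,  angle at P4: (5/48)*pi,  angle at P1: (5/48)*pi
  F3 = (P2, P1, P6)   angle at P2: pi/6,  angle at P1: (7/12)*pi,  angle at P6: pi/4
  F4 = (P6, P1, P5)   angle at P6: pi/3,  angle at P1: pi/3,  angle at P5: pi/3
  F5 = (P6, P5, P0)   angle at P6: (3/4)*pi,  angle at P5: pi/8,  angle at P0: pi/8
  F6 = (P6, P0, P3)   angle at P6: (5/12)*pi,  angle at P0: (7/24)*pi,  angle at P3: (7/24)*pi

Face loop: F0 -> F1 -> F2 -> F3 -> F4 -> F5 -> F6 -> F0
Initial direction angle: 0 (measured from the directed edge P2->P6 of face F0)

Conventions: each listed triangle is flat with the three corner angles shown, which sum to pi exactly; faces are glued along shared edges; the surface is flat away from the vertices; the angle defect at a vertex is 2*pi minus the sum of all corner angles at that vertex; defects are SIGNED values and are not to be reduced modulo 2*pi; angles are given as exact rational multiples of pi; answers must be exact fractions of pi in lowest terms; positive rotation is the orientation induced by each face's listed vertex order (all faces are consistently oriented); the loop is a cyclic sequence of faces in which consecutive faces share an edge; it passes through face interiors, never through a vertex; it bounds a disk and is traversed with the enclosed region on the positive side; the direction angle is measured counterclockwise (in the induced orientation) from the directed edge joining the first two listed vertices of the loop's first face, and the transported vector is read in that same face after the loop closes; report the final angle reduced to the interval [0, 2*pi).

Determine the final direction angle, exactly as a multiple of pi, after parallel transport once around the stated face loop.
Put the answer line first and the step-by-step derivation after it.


Answer: final direction angle = pi/8

enclosed vertex P2: corner angles sum to (15/8)*pi, defect = 2*pi - (15/8)*pi = pi/8
enclosed vertex P6: corner angles sum to 2*pi, defect = 2*pi - 2*pi = 0
by Gauss-Bonnet the loop rotates the vector by the enclosed defect sum (positive orientation, mod 2*pi)
final angle = 0 + pi/8 = pi/8 (mod 2*pi)


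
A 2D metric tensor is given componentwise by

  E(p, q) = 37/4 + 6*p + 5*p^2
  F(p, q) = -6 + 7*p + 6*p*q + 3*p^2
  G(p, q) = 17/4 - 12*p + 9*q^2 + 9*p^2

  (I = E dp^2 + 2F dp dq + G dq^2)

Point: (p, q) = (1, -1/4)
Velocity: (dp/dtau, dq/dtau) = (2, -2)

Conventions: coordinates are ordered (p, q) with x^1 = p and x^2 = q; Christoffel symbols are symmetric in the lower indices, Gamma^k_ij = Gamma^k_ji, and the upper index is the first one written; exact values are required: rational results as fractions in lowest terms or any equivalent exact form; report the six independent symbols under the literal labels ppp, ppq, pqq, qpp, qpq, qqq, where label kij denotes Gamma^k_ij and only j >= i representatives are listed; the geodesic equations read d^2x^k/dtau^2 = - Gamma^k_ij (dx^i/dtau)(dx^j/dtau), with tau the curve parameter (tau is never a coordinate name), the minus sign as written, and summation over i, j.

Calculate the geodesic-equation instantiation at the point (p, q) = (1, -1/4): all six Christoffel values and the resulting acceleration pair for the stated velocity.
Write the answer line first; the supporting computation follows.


Answer: Gamma_ppp = -912/1949, Gamma_ppq = -480/1949, Gamma_pqq = 708/1949, Gamma_qpp = 13624/1949, Gamma_qpq = 3888/1949, Gamma_qqq = -3396/1949; accelerations (d^2p/dtau^2, d^2q/dtau^2) = (-3024/1949, -9808/1949)

E = 81/4, F = 5/2, G = 29/16 at the point
E_p = 16, E_q = 0, F_p = 23/2, F_q = 6, G_p = 6, G_q = -9/2
EG - F^2 = 1949/64;  g^inv = (64/1949) * [[29/16, -5/2], [-5/2, 81/4]]
first-kind symbols [ij,l] = (1/2)(d_i g_jl + d_j g_il - d_l g_ij): [pp,p] = E_p/2 = 8, [pp,q] = F_p - E_q/2 = 23/2, [pq,p] = E_q/2 = 0, [pq,q] = G_p/2 = 3, [qq,p] = F_q - G_p/2 = 3, [qq,q] = G_q/2 = -9/4
Gamma^p_ij = (G*[ij,p] - F*[ij,q])/(EG - F^2), Gamma^q_ij = (E*[ij,q] - F*[ij,p])/(EG - F^2)
Gamma_ppp = -912/1949, Gamma_ppq = -480/1949, Gamma_pqq = 708/1949, Gamma_qpp = 13624/1949, Gamma_qpq = 3888/1949, Gamma_qqq = -3396/1949
d^2p/dtau^2 = -(Gamma_ppp*(2)^2 + 2*Gamma_ppq*(2)*(-2) + Gamma_pqq*(-2)^2) = -3024/1949
d^2q/dtau^2 = -(Gamma_qpp*(2)^2 + 2*Gamma_qpq*(2)*(-2) + Gamma_qqq*(-2)^2) = -9808/1949


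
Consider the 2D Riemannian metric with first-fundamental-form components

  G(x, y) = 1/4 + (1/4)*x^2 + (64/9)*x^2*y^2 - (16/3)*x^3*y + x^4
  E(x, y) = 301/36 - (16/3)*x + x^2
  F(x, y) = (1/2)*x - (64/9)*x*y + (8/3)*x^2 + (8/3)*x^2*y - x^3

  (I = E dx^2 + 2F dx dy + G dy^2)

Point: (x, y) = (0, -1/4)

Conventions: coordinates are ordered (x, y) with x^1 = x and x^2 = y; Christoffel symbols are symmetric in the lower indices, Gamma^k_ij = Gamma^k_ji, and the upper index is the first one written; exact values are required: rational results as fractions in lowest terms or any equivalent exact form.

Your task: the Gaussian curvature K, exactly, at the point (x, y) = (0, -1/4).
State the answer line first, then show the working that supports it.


Answer: K = -1124/301

E = 301/36, F = 0, G = 1/4, EG - F^2 = 301/144 at the point
E_x = -16/3, E_y = 0, F_x = 41/18, F_y = 0, G_x = 0, G_y = 0
E_yy = 0, F_xy = -64/9, G_xx = 25/18
By Brioschi, K is (det M1 - det M2) divided by (EG - F^2) squared.
M1 = [[-E_yy/2 + F_xy - G_xx/2, E_x/2, F_x - E_y/2], [F_y - G_x/2, E, F], [G_y/2, F, G]] = [[-281/36, -8/3, 41/18], [0, 301/36, 0], [0, 0, 1/4]]; det M1 = -84581/5184
M2 = [[0, E_y/2, G_x/2], [E_y/2, E, F], [G_x/2, F, G]] = [[0, 0, 0], [0, 301/36, 0], [0, 0, 1/4]]; det M2 = 0
det M1 - det M2 = -84581/5184; K = -84581/5184 / (301/144)^2 = -1124/301


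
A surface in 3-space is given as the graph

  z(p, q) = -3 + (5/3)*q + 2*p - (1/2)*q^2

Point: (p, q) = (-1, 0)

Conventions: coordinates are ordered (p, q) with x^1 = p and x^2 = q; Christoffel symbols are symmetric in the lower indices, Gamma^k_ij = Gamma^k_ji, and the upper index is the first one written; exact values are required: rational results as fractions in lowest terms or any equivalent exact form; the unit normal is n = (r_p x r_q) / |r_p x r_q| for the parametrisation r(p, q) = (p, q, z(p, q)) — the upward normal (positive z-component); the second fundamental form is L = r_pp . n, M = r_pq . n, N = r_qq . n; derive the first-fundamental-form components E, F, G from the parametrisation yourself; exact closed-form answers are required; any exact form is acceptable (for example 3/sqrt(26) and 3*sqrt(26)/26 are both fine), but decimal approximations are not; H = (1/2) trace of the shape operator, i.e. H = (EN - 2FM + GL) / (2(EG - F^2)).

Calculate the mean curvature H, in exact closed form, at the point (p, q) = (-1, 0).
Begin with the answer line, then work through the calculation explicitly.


Answer: H = -27*sqrt(70)/1960

z_p = 2, z_q = 5/3, z_pp = 0, z_pq = 0, z_qq = -1
E = 5, F = 10/3, G = 34/9; answer radicand W^2 = 70/9
unnormalised second-form numerators: l = 0, m = 0, n = -1; L = l/sqrt(70/9), and similarly M = m/sqrt(W^2), N = n/sqrt(W^2)
H = (E*n - 2*F*m + G*l) / (2*(EG - F^2)*sqrt(W^2)); E*n - 2*F*m + G*l = -5, EG - F^2 = 70/9, so H = (-9/28)/sqrt(70/9)
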